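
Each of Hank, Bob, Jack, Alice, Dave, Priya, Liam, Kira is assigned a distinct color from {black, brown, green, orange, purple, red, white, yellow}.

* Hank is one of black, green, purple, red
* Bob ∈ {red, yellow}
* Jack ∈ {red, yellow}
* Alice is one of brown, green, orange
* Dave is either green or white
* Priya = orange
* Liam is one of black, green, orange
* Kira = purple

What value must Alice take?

brown

Priya's domain is down to {orange}, so Priya = orange. So Alice, Liam can't be orange.
Kira has just one choice, so Kira = purple. Eliminate purple elsewhere: Hank.
Among the 6 still-open variables, brown fits only Alice (and all 6 values in {black, brown, green, red, white, yellow} must be used), so Alice = brown.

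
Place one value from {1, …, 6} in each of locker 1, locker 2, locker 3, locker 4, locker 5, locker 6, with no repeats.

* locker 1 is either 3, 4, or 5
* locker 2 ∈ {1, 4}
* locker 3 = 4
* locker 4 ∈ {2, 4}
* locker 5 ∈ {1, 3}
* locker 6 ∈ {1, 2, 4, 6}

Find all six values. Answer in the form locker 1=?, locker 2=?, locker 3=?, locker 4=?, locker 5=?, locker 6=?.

locker 1=5, locker 2=1, locker 3=4, locker 4=2, locker 5=3, locker 6=6

locker 3 must be 4 (only option left). Eliminate 4 elsewhere: locker 1, locker 2, locker 4, locker 6.
locker 4 has just one choice, so locker 4 = 2. Strike 2 from locker 6.
locker 2's domain is down to {1}, so locker 2 = 1. So locker 5, locker 6 can't be 1.
That leaves locker 5 = 3. Remove 3 from locker 1.
locker 6's domain is down to {6}, so locker 6 = 6.
locker 1 must be 5 (only option left).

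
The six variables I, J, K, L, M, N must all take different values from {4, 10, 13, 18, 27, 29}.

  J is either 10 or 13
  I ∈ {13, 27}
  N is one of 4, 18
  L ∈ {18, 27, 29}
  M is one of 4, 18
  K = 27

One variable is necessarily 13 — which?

K's domain is down to {27}, so K = 27. So I, L can't be 27.
So 13 goes to I.

I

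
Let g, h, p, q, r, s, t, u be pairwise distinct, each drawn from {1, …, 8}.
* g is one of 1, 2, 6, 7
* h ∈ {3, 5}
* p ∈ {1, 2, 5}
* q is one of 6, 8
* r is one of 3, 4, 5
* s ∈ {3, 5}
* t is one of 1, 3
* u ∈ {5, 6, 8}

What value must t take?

Among the 8 variables, 4 fits only r (and all 8 values in {1, 2, 3, 4, 5, 6, 7, 8} must be used), so r = 4.
The 7 still-open variables draw from only 7 values {1, 2, 3, 5, 6, 7, 8}, so each is used; only g can be 7, hence g = 7.
The 6 still-open variables together cover exactly {1, 2, 3, 5, 6, 8} — 6 values for 6 variables — and 2 appears only in p's list, so p = 2.
Among the 5 still-open variables, 1 fits only t (and all 5 values in {1, 3, 5, 6, 8} must be used), so t = 1.

1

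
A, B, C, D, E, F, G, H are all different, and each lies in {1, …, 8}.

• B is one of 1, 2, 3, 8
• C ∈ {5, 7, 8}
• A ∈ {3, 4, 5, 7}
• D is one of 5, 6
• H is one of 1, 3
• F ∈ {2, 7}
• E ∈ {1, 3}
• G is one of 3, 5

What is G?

5

The 8 variables together cover exactly {1, 2, 3, 4, 5, 6, 7, 8} — 8 values for 8 variables — and 4 appears only in A's list, so A = 4.
The 7 still-open variables together cover exactly {1, 2, 3, 5, 6, 7, 8} — 7 values for 7 variables — and 6 appears only in D's list, so D = 6.
E and H share exactly the 2 values {1, 3}; by pigeonhole those values go to them, so strike 1, 3 from B, G.
So G = 5.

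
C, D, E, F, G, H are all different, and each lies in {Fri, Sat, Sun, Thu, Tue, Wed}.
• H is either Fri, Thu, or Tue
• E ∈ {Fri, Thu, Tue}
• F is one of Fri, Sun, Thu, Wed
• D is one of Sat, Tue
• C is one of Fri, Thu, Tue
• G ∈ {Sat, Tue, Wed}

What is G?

Among the 6 variables, Sun fits only F (and all 6 values in {Fri, Sat, Sun, Thu, Tue, Wed} must be used), so F = Sun.
Among the 5 still-open variables, Wed fits only G (and all 5 values in {Fri, Sat, Thu, Tue, Wed} must be used), so G = Wed.

Wed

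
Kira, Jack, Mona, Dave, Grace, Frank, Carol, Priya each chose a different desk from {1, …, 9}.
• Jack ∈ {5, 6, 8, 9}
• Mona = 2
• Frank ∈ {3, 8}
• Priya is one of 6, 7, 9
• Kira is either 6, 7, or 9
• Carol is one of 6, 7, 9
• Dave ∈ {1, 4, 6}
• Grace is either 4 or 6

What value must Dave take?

1

Mona must be 2 (only option left).
Kira, Carol, Priya between them cover only {6, 7, 9} — a naked triple. Remove those values from Jack, Dave, Grace.
Grace's domain is down to {4}, so Grace = 4. Remove 4 from Dave.
So Dave = 1.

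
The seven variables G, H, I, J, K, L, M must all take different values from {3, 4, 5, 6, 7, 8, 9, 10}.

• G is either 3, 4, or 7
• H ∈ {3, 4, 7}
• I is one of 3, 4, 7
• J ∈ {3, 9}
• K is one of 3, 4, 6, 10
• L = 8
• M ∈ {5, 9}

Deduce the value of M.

5

L has just one choice, so L = 8.
G, H, I share exactly the 3 values {3, 4, 7}; by pigeonhole those values go to them, so strike 3, 4, 7 from J, K.
J must be 9 (only option left). Remove 9 from M.
So M = 5.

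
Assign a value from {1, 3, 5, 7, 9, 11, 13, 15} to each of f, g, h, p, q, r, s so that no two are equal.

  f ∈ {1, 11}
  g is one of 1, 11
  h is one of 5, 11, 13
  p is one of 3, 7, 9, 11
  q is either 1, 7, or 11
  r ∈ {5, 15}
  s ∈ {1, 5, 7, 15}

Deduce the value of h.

f and g between them cover only {1, 11} — a naked pair. Remove those values from h, p, q, s.
q's domain is down to {7}, so q = 7. Strike 7 from p, s.
r and s share exactly the 2 values {5, 15}; by pigeonhole those values go to them, so strike 5, 15 from h.
So h = 13.

13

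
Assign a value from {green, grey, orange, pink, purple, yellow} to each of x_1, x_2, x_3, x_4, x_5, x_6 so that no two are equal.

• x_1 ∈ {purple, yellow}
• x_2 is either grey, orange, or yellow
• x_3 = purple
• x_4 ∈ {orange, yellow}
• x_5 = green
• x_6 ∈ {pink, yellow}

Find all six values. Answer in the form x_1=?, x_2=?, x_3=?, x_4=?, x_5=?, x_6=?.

x_3 must be purple (only option left). Eliminate purple elsewhere: x_1.
x_5's domain is down to {green}, so x_5 = green.
x_1 has just one choice, so x_1 = yellow. Eliminate yellow elsewhere: x_2, x_4, x_6.
x_4 must be orange (only option left). Strike orange from x_2.
x_6 must be pink (only option left).
x_2 has just one choice, so x_2 = grey.

x_1=yellow, x_2=grey, x_3=purple, x_4=orange, x_5=green, x_6=pink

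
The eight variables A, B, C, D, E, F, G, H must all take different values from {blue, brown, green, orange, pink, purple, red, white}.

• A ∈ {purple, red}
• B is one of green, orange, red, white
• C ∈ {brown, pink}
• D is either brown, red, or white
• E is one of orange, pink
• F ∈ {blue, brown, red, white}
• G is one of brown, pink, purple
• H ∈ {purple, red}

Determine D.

The 8 variables together cover exactly {blue, brown, green, orange, pink, purple, red, white} — 8 values for 8 variables — and blue appears only in F's list, so F = blue.
The 7 still-open variables together cover exactly {brown, green, orange, pink, purple, red, white} — 7 values for 7 variables — and green appears only in B's list, so B = green.
The 6 still-open variables draw from only 6 values {brown, orange, pink, purple, red, white}, so each is used; only E can be orange, hence E = orange.
The 5 still-open variables draw from only 5 values {brown, pink, purple, red, white}, so each is used; only D can be white, hence D = white.

white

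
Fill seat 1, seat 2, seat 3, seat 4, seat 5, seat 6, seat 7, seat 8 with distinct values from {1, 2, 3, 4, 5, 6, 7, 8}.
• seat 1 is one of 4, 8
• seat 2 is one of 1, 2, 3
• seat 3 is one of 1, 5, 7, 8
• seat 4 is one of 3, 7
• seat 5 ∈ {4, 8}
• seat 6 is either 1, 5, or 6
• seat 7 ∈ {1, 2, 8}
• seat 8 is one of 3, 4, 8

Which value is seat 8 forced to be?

Among the 8 variables, 6 fits only seat 6 (and all 8 values in {1, 2, 3, 4, 5, 6, 7, 8} must be used), so seat 6 = 6.
Among the 7 still-open variables, 5 fits only seat 3 (and all 7 values in {1, 2, 3, 4, 5, 7, 8} must be used), so seat 3 = 5.
The 6 still-open variables draw from only 6 values {1, 2, 3, 4, 7, 8}, so each is used; only seat 4 can be 7, hence seat 4 = 7.
seat 1 and seat 5 share exactly the 2 values {4, 8}; by pigeonhole those values go to them, so strike 4, 8 from seat 7, seat 8.
So seat 8 = 3.

3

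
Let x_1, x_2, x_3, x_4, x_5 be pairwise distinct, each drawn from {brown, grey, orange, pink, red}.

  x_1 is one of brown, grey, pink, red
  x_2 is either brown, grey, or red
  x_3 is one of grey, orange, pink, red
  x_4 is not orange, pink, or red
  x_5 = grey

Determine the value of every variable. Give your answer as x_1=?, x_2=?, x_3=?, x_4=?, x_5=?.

x_1=pink, x_2=red, x_3=orange, x_4=brown, x_5=grey

x_5 has just one choice, so x_5 = grey. Strike grey from x_1, x_2, x_3, x_4.
x_4 has just one choice, so x_4 = brown. Eliminate brown elsewhere: x_1, x_2.
x_2 must be red (only option left). Remove red from x_1, x_3.
x_1 has just one choice, so x_1 = pink. Eliminate pink elsewhere: x_3.
x_3 must be orange (only option left).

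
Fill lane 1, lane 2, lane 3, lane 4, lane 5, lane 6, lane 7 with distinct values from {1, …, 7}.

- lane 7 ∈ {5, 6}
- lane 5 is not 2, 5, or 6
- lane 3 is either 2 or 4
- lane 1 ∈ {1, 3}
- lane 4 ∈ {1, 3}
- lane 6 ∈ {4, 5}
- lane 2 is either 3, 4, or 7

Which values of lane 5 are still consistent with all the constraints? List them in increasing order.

Among the 7 variables, 2 fits only lane 3 (and all 7 values in {1, 2, 3, 4, 5, 6, 7} must be used), so lane 3 = 2.
Among the 6 still-open variables, 6 fits only lane 7 (and all 6 values in {1, 3, 4, 5, 6, 7} must be used), so lane 7 = 6.
The 5 still-open variables draw from only 5 values {1, 3, 4, 5, 7}, so each is used; only lane 6 can be 5, hence lane 6 = 5.
The 2 variables lane 1 and lane 4 are confined to {1, 3}, which locks those values in; drop them from lane 2, lane 5.
No further eliminations apply; lane 5 can still be any of 4, 7.

4, 7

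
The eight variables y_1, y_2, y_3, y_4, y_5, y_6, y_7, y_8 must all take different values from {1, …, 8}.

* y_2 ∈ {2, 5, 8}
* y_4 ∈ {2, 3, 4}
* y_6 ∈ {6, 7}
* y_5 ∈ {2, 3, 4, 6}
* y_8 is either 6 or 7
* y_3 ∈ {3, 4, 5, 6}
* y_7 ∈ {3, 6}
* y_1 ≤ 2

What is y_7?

3

The 8 variables together cover exactly {1, 2, 3, 4, 5, 6, 7, 8} — 8 values for 8 variables — and 1 appears only in y_1's list, so y_1 = 1.
The 7 still-open variables draw from only 7 values {2, 3, 4, 5, 6, 7, 8}, so each is used; only y_2 can be 8, hence y_2 = 8.
The 6 still-open variables draw from only 6 values {2, 3, 4, 5, 6, 7}, so each is used; only y_3 can be 5, hence y_3 = 5.
y_6 and y_8 share exactly the 2 values {6, 7}; by pigeonhole those values go to them, so strike 6, 7 from y_5, y_7.
So y_7 = 3.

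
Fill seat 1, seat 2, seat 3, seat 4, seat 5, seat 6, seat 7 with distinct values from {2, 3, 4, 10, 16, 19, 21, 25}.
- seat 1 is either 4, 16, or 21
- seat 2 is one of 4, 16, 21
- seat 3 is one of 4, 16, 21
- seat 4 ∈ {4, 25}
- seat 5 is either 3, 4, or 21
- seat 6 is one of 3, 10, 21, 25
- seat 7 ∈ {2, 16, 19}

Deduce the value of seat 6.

10

seat 1, seat 2, seat 3 share exactly the 3 values {4, 16, 21}; by pigeonhole those values go to them, so strike 4, 16, 21 from seat 4, seat 5, seat 6, seat 7.
seat 4 must be 25 (only option left). So seat 6 can't be 25.
That leaves seat 5 = 3. Eliminate 3 elsewhere: seat 6.
So seat 6 = 10.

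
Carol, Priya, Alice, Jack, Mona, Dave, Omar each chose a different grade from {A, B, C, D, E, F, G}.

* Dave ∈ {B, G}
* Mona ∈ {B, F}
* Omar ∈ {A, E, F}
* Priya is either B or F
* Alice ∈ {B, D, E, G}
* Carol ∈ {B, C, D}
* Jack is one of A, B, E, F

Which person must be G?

The 7 variables draw from only 7 values {A, B, C, D, E, F, G}, so each is used; only Carol can be C, hence Carol = C.
Among the 6 still-open variables, D fits only Alice (and all 6 values in {A, B, D, E, F, G} must be used), so Alice = D.
The 5 still-open variables together cover exactly {A, B, E, F, G} — 5 values for 5 variables — and G appears only in Dave's list, so Dave = G.

Dave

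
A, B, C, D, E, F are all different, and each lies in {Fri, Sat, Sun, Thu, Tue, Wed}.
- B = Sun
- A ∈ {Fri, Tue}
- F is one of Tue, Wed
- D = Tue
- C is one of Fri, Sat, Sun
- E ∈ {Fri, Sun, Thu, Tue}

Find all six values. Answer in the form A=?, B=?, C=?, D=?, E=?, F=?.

A=Fri, B=Sun, C=Sat, D=Tue, E=Thu, F=Wed

B must be Sun (only option left). So C, E can't be Sun.
D's domain is down to {Tue}, so D = Tue. Remove Tue from A, E, F.
F's domain is down to {Wed}, so F = Wed.
A's domain is down to {Fri}, so A = Fri. Remove Fri from C, E.
C must be Sat (only option left).
E must be Thu (only option left).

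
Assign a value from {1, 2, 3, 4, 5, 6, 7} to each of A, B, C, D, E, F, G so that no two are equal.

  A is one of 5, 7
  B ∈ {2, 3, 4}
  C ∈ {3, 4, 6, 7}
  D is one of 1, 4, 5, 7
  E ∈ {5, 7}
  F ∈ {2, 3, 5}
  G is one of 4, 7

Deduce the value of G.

The 7 variables together cover exactly {1, 2, 3, 4, 5, 6, 7} — 7 values for 7 variables — and 1 appears only in D's list, so D = 1.
The 6 still-open variables together cover exactly {2, 3, 4, 5, 6, 7} — 6 values for 6 variables — and 6 appears only in C's list, so C = 6.
A and E between them cover only {5, 7} — a naked pair. Remove those values from F, G.
So G = 4.

4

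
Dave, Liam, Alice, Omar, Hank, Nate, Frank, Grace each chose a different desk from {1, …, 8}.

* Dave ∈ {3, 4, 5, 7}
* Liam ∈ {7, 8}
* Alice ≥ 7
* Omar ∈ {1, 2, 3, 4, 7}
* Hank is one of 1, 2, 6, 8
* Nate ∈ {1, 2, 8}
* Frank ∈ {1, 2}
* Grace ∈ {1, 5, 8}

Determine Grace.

5

Among the 8 variables, 6 fits only Hank (and all 8 values in {1, 2, 3, 4, 5, 6, 7, 8} must be used), so Hank = 6.
Liam and Alice between them cover only {7, 8} — a naked pair. Remove those values from Dave, Omar, Nate, Grace.
The 2 variables Nate and Frank are confined to {1, 2}, which locks those values in; drop them from Omar, Grace.
So Grace = 5.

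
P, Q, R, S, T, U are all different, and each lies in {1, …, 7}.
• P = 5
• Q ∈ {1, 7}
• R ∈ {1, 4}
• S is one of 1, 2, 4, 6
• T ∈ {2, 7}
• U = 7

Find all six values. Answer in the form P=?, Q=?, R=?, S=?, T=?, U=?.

P must be 5 (only option left).
U has just one choice, so U = 7. So Q, T can't be 7.
Q has just one choice, so Q = 1. Strike 1 from R, S.
R has just one choice, so R = 4. Eliminate 4 elsewhere: S.
T has just one choice, so T = 2. Remove 2 from S.
S has just one choice, so S = 6.

P=5, Q=1, R=4, S=6, T=2, U=7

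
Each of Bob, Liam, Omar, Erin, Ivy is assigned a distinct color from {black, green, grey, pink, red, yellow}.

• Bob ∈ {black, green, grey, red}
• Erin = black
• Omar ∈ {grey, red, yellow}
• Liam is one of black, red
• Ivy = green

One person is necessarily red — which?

Erin must be black (only option left). So Bob, Liam can't be black.
So red goes to Liam.

Liam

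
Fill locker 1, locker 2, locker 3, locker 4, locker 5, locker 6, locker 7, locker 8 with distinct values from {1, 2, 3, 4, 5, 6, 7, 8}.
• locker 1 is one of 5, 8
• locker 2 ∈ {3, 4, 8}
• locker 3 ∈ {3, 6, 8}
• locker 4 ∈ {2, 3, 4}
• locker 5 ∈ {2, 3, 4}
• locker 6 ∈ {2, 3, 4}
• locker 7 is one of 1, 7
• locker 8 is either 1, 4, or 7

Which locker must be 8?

locker 2

Among the 8 variables, 5 fits only locker 1 (and all 8 values in {1, 2, 3, 4, 5, 6, 7, 8} must be used), so locker 1 = 5.
The 7 still-open variables together cover exactly {1, 2, 3, 4, 6, 7, 8} — 7 values for 7 variables — and 6 appears only in locker 3's list, so locker 3 = 6.
The 6 still-open variables together cover exactly {1, 2, 3, 4, 7, 8} — 6 values for 6 variables — and 8 appears only in locker 2's list, so locker 2 = 8.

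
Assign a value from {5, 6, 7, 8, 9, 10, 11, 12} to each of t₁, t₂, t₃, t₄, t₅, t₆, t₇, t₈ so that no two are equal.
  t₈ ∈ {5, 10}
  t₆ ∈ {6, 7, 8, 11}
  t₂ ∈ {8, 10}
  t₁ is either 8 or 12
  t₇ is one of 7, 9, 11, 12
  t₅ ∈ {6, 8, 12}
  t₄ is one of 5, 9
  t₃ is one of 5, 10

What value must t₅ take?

6

t₃ and t₈ between them cover only {5, 10} — a naked pair. Remove those values from t₂, t₄.
t₂'s domain is down to {8}, so t₂ = 8. Strike 8 from t₁, t₅, t₆.
t₄'s domain is down to {9}, so t₄ = 9. Remove 9 from t₇.
That leaves t₁ = 12. Eliminate 12 elsewhere: t₅, t₇.
So t₅ = 6.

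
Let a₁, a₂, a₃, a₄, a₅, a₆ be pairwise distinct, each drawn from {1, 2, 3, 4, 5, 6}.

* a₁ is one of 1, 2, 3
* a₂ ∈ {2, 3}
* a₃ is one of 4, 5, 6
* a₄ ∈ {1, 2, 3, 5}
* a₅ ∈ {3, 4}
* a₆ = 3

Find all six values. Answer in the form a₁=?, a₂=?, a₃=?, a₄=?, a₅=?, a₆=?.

a₁=1, a₂=2, a₃=6, a₄=5, a₅=4, a₆=3

a₆'s domain is down to {3}, so a₆ = 3. Remove 3 from a₁, a₂, a₄, a₅.
That leaves a₂ = 2. Remove 2 from a₁, a₄.
a₅'s domain is down to {4}, so a₅ = 4. Eliminate 4 elsewhere: a₃.
That leaves a₁ = 1. Remove 1 from a₄.
a₄ must be 5 (only option left). Remove 5 from a₃.
That leaves a₃ = 6.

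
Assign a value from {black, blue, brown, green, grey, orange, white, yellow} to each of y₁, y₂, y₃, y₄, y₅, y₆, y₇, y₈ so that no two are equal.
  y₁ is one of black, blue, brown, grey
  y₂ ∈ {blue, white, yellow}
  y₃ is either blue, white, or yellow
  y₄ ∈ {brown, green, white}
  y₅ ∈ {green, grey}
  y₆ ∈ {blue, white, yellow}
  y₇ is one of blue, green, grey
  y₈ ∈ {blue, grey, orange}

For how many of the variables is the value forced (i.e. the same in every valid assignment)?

3

Among the 8 variables, black fits only y₁ (and all 8 values in {black, blue, brown, green, grey, orange, white, yellow} must be used), so y₁ = black.
Among the 7 still-open variables, brown fits only y₄ (and all 7 values in {blue, brown, green, grey, orange, white, yellow} must be used), so y₄ = brown.
Among the 6 still-open variables, orange fits only y₈ (and all 6 values in {blue, green, grey, orange, white, yellow} must be used), so y₈ = orange.
The 3 variables y₂, y₃, y₆ are confined to {blue, white, yellow}, which locks those values in; drop them from y₇.
Determined: y₁=black, y₄=brown, y₈=orange. The other variables each still have more than one consistent value. That makes 3.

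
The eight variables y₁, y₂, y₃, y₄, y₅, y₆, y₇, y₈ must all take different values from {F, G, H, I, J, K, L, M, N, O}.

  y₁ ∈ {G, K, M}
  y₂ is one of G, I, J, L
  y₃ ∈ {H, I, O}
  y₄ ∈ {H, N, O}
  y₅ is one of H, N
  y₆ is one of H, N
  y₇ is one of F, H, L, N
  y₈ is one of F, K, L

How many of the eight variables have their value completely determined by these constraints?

The 2 variables y₅ and y₆ are confined to {H, N}, which locks those values in; drop them from y₃, y₄, y₇.
y₄ has just one choice, so y₄ = O. So y₃ can't be O.
y₃ has just one choice, so y₃ = I. Eliminate I elsewhere: y₂.
Determined: y₃=I, y₄=O. The other variables each still have more than one consistent value. That makes 2.

2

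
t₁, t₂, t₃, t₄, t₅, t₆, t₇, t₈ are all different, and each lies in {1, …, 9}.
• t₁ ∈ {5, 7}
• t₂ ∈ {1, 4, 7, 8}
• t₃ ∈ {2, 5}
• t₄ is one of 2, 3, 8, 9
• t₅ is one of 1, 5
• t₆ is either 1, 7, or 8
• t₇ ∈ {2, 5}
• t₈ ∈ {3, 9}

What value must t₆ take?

8

Among the 8 variables, 4 fits only t₂ (and all 8 values in {1, 2, 3, 4, 5, 7, 8, 9} must be used), so t₂ = 4.
t₃ and t₇ share exactly the 2 values {2, 5}; by pigeonhole those values go to them, so strike 2, 5 from t₁, t₄, t₅.
t₁ must be 7 (only option left). So t₆ can't be 7.
t₅ must be 1 (only option left). Remove 1 from t₆.
So t₆ = 8.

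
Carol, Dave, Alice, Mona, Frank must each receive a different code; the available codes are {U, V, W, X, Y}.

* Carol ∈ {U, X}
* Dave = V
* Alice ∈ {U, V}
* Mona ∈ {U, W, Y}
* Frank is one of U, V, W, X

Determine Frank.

Dave has just one choice, so Dave = V. Remove V from Alice, Frank.
That leaves Alice = U. So Carol, Mona, Frank can't be U.
Carol has just one choice, so Carol = X. Eliminate X elsewhere: Frank.
So Frank = W.

W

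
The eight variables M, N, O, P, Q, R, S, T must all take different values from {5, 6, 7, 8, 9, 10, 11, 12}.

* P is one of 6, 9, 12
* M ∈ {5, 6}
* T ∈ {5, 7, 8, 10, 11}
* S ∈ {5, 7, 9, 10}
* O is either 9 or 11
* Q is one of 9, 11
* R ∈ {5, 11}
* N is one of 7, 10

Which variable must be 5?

R

The 8 variables draw from only 8 values {5, 6, 7, 8, 9, 10, 11, 12}, so each is used; only T can be 8, hence T = 8.
Among the 7 still-open variables, 12 fits only P (and all 7 values in {5, 6, 7, 9, 10, 11, 12} must be used), so P = 12.
The 6 still-open variables together cover exactly {5, 6, 7, 9, 10, 11} — 6 values for 6 variables — and 6 appears only in M's list, so M = 6.
O and Q share exactly the 2 values {9, 11}; by pigeonhole those values go to them, so strike 9, 11 from R, S.
So 5 goes to R.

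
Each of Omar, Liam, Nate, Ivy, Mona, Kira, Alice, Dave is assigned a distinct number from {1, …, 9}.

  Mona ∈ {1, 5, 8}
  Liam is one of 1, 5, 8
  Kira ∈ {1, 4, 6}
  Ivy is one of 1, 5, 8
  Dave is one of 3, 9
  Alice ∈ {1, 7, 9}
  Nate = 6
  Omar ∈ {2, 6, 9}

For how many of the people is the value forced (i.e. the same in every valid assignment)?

Nate has just one choice, so Nate = 6. Strike 6 from Omar, Kira.
Liam, Ivy, Mona between them cover only {1, 5, 8} — a naked triple. Remove those values from Kira, Alice.
Kira has just one choice, so Kira = 4.
Determined: Nate=6, Kira=4. The other people each still have more than one consistent value. That makes 2.

2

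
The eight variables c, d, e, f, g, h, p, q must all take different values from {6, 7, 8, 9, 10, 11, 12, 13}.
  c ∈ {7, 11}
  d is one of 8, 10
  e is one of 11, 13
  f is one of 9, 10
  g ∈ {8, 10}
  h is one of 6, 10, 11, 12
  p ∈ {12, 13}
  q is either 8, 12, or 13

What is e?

11

The 8 variables draw from only 8 values {6, 7, 8, 9, 10, 11, 12, 13}, so each is used; only h can be 6, hence h = 6.
The 7 still-open variables draw from only 7 values {7, 8, 9, 10, 11, 12, 13}, so each is used; only c can be 7, hence c = 7.
Among the 6 still-open variables, 9 fits only f (and all 6 values in {8, 9, 10, 11, 12, 13} must be used), so f = 9.
The 5 still-open variables draw from only 5 values {8, 10, 11, 12, 13}, so each is used; only e can be 11, hence e = 11.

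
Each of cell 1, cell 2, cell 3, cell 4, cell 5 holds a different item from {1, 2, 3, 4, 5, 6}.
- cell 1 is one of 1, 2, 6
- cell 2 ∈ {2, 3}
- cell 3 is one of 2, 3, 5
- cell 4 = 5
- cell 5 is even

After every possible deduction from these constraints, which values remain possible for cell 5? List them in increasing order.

cell 4 must be 5 (only option left). Eliminate 5 elsewhere: cell 3.
cell 2 and cell 3 between them cover only {2, 3} — a naked pair. Remove those values from cell 1, cell 5.
No further eliminations apply; cell 5 can still be any of 4, 6.

4, 6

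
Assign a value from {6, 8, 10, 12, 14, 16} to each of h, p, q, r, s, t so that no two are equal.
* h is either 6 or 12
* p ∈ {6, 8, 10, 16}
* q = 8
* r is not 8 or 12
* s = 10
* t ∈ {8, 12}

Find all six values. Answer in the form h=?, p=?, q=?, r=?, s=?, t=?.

h=6, p=16, q=8, r=14, s=10, t=12

q has just one choice, so q = 8. Eliminate 8 elsewhere: p, t.
s has just one choice, so s = 10. Remove 10 from p, r.
t's domain is down to {12}, so t = 12. So h can't be 12.
That leaves h = 6. Remove 6 from p, r.
That leaves p = 16. So r can't be 16.
That leaves r = 14.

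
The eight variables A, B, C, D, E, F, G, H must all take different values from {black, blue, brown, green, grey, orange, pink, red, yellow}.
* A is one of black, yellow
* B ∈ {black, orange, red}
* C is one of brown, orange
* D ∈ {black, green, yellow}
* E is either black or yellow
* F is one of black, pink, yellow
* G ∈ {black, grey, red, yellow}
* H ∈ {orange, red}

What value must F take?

The 8 variables together cover exactly {black, brown, green, grey, orange, pink, red, yellow} — 8 values for 8 variables — and brown appears only in C's list, so C = brown.
The 7 still-open variables together cover exactly {black, green, grey, orange, pink, red, yellow} — 7 values for 7 variables — and green appears only in D's list, so D = green.
The 6 still-open variables draw from only 6 values {black, grey, orange, pink, red, yellow}, so each is used; only G can be grey, hence G = grey.
Among the 5 still-open variables, pink fits only F (and all 5 values in {black, orange, pink, red, yellow} must be used), so F = pink.

pink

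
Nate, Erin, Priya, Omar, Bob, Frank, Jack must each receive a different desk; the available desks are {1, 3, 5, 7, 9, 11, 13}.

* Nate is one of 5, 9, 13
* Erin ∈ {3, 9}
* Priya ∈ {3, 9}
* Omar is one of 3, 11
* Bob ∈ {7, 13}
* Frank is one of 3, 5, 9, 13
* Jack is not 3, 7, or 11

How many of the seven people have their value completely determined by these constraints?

The 7 variables draw from only 7 values {1, 3, 5, 7, 9, 11, 13}, so each is used; only Jack can be 1, hence Jack = 1.
The 6 still-open variables together cover exactly {3, 5, 7, 9, 11, 13} — 6 values for 6 variables — and 7 appears only in Bob's list, so Bob = 7.
The 5 still-open variables together cover exactly {3, 5, 9, 11, 13} — 5 values for 5 variables — and 11 appears only in Omar's list, so Omar = 11.
The 2 variables Erin and Priya are confined to {3, 9}, which locks those values in; drop them from Nate, Frank.
Determined: Omar=11, Bob=7, Jack=1. The other people each still have more than one consistent value. That makes 3.

3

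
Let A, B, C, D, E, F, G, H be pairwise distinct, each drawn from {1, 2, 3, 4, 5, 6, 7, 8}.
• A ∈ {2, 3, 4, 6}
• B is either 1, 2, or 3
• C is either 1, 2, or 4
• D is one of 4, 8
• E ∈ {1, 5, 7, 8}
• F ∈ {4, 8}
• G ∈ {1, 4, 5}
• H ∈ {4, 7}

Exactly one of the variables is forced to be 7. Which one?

The 8 variables together cover exactly {1, 2, 3, 4, 5, 6, 7, 8} — 8 values for 8 variables — and 6 appears only in A's list, so A = 6.
The 7 still-open variables together cover exactly {1, 2, 3, 4, 5, 7, 8} — 7 values for 7 variables — and 3 appears only in B's list, so B = 3.
Among the 6 still-open variables, 2 fits only C (and all 6 values in {1, 2, 4, 5, 7, 8} must be used), so C = 2.
D and F between them cover only {4, 8} — a naked pair. Remove those values from E, G, H.
So 7 goes to H.

H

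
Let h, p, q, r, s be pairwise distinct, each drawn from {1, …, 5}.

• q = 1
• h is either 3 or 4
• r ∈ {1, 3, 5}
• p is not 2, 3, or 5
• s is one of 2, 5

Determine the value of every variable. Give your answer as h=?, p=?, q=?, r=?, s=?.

q has just one choice, so q = 1. So p, r can't be 1.
p must be 4 (only option left). So h can't be 4.
That leaves h = 3. Strike 3 from r.
r's domain is down to {5}, so r = 5. Strike 5 from s.
s's domain is down to {2}, so s = 2.

h=3, p=4, q=1, r=5, s=2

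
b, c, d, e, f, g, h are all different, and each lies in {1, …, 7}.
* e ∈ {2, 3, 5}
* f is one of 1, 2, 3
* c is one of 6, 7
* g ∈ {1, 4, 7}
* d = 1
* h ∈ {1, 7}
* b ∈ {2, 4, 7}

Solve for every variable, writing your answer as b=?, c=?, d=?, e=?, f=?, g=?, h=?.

d's domain is down to {1}, so d = 1. Remove 1 from f, g, h.
That leaves h = 7. So b, c, g can't be 7.
c must be 6 (only option left).
g has just one choice, so g = 4. So b can't be 4.
b has just one choice, so b = 2. Strike 2 from e, f.
f has just one choice, so f = 3. Eliminate 3 elsewhere: e.
e must be 5 (only option left).

b=2, c=6, d=1, e=5, f=3, g=4, h=7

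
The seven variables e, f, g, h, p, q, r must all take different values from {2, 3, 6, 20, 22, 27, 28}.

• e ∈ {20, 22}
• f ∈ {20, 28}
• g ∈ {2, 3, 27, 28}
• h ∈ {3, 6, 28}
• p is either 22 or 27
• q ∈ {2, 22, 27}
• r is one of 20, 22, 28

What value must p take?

27

The 7 variables draw from only 7 values {2, 3, 6, 20, 22, 27, 28}, so each is used; only h can be 6, hence h = 6.
The 6 still-open variables draw from only 6 values {2, 3, 20, 22, 27, 28}, so each is used; only g can be 3, hence g = 3.
Among the 5 still-open variables, 2 fits only q (and all 5 values in {2, 20, 22, 27, 28} must be used), so q = 2.
The 4 still-open variables together cover exactly {20, 22, 27, 28} — 4 values for 4 variables — and 27 appears only in p's list, so p = 27.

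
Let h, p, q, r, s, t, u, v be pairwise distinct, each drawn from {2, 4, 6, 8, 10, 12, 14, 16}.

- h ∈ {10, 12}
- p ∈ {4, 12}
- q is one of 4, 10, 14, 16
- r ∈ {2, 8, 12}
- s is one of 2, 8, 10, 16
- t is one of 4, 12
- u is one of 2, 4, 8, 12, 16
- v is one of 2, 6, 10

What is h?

The 8 variables together cover exactly {2, 4, 6, 8, 10, 12, 14, 16} — 8 values for 8 variables — and 6 appears only in v's list, so v = 6.
The 7 still-open variables draw from only 7 values {2, 4, 8, 10, 12, 14, 16}, so each is used; only q can be 14, hence q = 14.
The 2 variables p and t are confined to {4, 12}, which locks those values in; drop them from h, r, u.
So h = 10.

10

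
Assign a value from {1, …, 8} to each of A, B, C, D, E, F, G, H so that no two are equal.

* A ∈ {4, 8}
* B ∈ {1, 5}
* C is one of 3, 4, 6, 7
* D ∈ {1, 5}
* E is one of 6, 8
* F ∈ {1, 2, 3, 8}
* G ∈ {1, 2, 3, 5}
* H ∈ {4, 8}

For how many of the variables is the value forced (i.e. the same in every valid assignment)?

The 8 variables draw from only 8 values {1, 2, 3, 4, 5, 6, 7, 8}, so each is used; only C can be 7, hence C = 7.
The 7 still-open variables together cover exactly {1, 2, 3, 4, 5, 6, 8} — 7 values for 7 variables — and 6 appears only in E's list, so E = 6.
The 2 variables A and H are confined to {4, 8}, which locks those values in; drop them from F.
B and D between them cover only {1, 5} — a naked pair. Remove those values from F, G.
Determined: C=7, E=6. The other variables each still have more than one consistent value. That makes 2.

2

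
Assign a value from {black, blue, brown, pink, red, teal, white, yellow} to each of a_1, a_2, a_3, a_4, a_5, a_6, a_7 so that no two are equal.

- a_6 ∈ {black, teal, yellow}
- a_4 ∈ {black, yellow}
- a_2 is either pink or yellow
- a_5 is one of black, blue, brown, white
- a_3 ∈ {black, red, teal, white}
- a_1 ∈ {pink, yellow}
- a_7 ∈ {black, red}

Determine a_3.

white

The 2 variables a_1 and a_2 are confined to {pink, yellow}, which locks those values in; drop them from a_4, a_6.
a_4 must be black (only option left). So a_3, a_5, a_6, a_7 can't be black.
a_6 has just one choice, so a_6 = teal. Strike teal from a_3.
a_7 must be red (only option left). Strike red from a_3.
So a_3 = white.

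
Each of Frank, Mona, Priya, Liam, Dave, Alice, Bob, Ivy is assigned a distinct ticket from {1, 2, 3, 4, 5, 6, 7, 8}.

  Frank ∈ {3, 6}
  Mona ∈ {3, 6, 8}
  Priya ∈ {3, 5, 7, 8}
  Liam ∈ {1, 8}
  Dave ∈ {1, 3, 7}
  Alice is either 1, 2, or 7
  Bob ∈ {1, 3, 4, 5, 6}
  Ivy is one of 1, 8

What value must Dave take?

7

Among the 8 variables, 2 fits only Alice (and all 8 values in {1, 2, 3, 4, 5, 6, 7, 8} must be used), so Alice = 2.
The 7 still-open variables draw from only 7 values {1, 3, 4, 5, 6, 7, 8}, so each is used; only Bob can be 4, hence Bob = 4.
Among the 6 still-open variables, 5 fits only Priya (and all 6 values in {1, 3, 5, 6, 7, 8} must be used), so Priya = 5.
The 5 still-open variables draw from only 5 values {1, 3, 6, 7, 8}, so each is used; only Dave can be 7, hence Dave = 7.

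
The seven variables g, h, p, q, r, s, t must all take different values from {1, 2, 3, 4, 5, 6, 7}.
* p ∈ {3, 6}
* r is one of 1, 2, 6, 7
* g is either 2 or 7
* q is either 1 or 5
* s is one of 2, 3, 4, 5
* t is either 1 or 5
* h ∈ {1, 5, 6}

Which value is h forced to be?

6

Among the 7 variables, 4 fits only s (and all 7 values in {1, 2, 3, 4, 5, 6, 7} must be used), so s = 4.
The 6 still-open variables together cover exactly {1, 2, 3, 5, 6, 7} — 6 values for 6 variables — and 3 appears only in p's list, so p = 3.
q and t share exactly the 2 values {1, 5}; by pigeonhole those values go to them, so strike 1, 5 from h, r.
So h = 6.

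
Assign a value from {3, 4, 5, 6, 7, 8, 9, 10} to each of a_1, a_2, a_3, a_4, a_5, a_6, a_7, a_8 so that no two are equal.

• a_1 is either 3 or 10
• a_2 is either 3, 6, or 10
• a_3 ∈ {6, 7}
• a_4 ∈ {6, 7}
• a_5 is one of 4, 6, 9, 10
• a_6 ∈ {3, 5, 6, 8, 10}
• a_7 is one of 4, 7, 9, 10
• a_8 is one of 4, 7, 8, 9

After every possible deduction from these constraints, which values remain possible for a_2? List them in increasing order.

3, 10

Among the 8 variables, 5 fits only a_6 (and all 8 values in {3, 4, 5, 6, 7, 8, 9, 10} must be used), so a_6 = 5.
The 7 still-open variables draw from only 7 values {3, 4, 6, 7, 8, 9, 10}, so each is used; only a_8 can be 8, hence a_8 = 8.
The 2 variables a_3 and a_4 are confined to {6, 7}, which locks those values in; drop them from a_2, a_5, a_7.
The 2 variables a_1 and a_2 are confined to {3, 10}, which locks those values in; drop them from a_5, a_7.
No further eliminations apply; a_2 can still be any of 3, 10.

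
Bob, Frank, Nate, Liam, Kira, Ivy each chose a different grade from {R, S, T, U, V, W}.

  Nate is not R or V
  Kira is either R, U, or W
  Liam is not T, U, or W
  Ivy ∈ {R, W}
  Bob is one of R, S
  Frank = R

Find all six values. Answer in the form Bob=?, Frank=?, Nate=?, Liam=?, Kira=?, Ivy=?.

Frank's domain is down to {R}, so Frank = R. Remove R from Bob, Liam, Kira, Ivy.
Ivy's domain is down to {W}, so Ivy = W. Eliminate W elsewhere: Nate, Kira.
Bob has just one choice, so Bob = S. Remove S from Nate, Liam.
Liam must be V (only option left).
Kira must be U (only option left). Remove U from Nate.
Nate's domain is down to {T}, so Nate = T.

Bob=S, Frank=R, Nate=T, Liam=V, Kira=U, Ivy=W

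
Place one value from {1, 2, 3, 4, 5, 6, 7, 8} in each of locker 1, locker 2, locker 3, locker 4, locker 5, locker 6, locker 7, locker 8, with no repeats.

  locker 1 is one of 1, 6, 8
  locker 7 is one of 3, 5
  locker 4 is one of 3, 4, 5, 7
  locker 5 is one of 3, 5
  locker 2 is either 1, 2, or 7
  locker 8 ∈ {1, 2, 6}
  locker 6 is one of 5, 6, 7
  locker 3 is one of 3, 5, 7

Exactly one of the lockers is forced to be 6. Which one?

locker 6

Among the 8 variables, 4 fits only locker 4 (and all 8 values in {1, 2, 3, 4, 5, 6, 7, 8} must be used), so locker 4 = 4.
Among the 7 still-open variables, 8 fits only locker 1 (and all 7 values in {1, 2, 3, 5, 6, 7, 8} must be used), so locker 1 = 8.
The 2 variables locker 5 and locker 7 are confined to {3, 5}, which locks those values in; drop them from locker 3, locker 6.
locker 3 must be 7 (only option left). Eliminate 7 elsewhere: locker 2, locker 6.
So 6 goes to locker 6.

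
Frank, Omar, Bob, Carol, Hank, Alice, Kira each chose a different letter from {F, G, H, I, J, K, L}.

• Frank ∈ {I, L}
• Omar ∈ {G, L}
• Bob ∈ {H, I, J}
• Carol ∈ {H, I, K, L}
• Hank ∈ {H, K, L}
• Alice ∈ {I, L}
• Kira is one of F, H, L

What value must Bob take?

J

The 7 variables draw from only 7 values {F, G, H, I, J, K, L}, so each is used; only Kira can be F, hence Kira = F.
Among the 6 still-open variables, G fits only Omar (and all 6 values in {G, H, I, J, K, L} must be used), so Omar = G.
Among the 5 still-open variables, J fits only Bob (and all 5 values in {H, I, J, K, L} must be used), so Bob = J.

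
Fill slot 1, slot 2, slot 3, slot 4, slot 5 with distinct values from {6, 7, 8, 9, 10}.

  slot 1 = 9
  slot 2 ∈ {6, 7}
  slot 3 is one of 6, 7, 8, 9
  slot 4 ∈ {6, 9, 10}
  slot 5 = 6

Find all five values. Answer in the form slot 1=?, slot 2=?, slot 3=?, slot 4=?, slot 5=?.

slot 1=9, slot 2=7, slot 3=8, slot 4=10, slot 5=6

slot 1 has just one choice, so slot 1 = 9. Remove 9 from slot 3, slot 4.
slot 5 must be 6 (only option left). Strike 6 from slot 2, slot 3, slot 4.
That leaves slot 2 = 7. Eliminate 7 elsewhere: slot 3.
slot 3 has just one choice, so slot 3 = 8.
slot 4's domain is down to {10}, so slot 4 = 10.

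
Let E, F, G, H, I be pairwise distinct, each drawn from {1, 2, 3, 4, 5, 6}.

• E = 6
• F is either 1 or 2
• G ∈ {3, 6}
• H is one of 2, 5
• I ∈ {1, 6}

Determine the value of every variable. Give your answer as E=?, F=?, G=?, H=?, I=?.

E=6, F=2, G=3, H=5, I=1

E has just one choice, so E = 6. So G, I can't be 6.
That leaves G = 3.
I must be 1 (only option left). Remove 1 from F.
F has just one choice, so F = 2. Eliminate 2 elsewhere: H.
H's domain is down to {5}, so H = 5.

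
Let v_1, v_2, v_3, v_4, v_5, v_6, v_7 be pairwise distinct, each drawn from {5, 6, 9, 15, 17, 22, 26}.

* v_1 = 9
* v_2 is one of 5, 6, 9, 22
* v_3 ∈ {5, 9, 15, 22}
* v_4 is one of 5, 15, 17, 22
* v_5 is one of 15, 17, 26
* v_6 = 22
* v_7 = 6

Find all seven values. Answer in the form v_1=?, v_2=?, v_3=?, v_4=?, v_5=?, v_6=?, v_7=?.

v_1 has just one choice, so v_1 = 9. So v_2, v_3 can't be 9.
That leaves v_6 = 22. So v_2, v_3, v_4 can't be 22.
That leaves v_7 = 6. Eliminate 6 elsewhere: v_2.
v_2's domain is down to {5}, so v_2 = 5. Remove 5 from v_3, v_4.
v_3 has just one choice, so v_3 = 15. Strike 15 from v_4, v_5.
v_4 has just one choice, so v_4 = 17. Eliminate 17 elsewhere: v_5.
v_5's domain is down to {26}, so v_5 = 26.

v_1=9, v_2=5, v_3=15, v_4=17, v_5=26, v_6=22, v_7=6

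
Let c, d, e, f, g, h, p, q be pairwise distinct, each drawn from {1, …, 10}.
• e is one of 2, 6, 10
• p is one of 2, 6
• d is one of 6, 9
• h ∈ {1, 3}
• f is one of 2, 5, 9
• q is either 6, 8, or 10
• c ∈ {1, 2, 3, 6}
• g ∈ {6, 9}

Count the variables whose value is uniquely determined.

4

Among the 8 variables, 5 fits only f (and all 8 values in {1, 2, 3, 5, 6, 8, 9, 10} must be used), so f = 5.
The 7 still-open variables together cover exactly {1, 2, 3, 6, 8, 9, 10} — 7 values for 7 variables — and 8 appears only in q's list, so q = 8.
The 6 still-open variables together cover exactly {1, 2, 3, 6, 9, 10} — 6 values for 6 variables — and 10 appears only in e's list, so e = 10.
d and g between them cover only {6, 9} — a naked pair. Remove those values from c, p.
p's domain is down to {2}, so p = 2. So c can't be 2.
Determined: e=10, f=5, p=2, q=8. The other variables each still have more than one consistent value. That makes 4.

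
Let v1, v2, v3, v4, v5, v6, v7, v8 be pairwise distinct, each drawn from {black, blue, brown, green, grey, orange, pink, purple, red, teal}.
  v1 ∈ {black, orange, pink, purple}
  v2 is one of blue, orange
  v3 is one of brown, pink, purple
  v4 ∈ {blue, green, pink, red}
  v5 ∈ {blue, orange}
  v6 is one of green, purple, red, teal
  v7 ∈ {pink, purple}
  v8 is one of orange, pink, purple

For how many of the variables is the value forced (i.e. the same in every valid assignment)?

v2 and v5 between them cover only {blue, orange} — a naked pair. Remove those values from v1, v4, v8.
The 2 variables v7 and v8 are confined to {pink, purple}, which locks those values in; drop them from v1, v3, v4, v6.
v1 must be black (only option left).
v3's domain is down to {brown}, so v3 = brown.
Determined: v1=black, v3=brown. The other variables each still have more than one consistent value. That makes 2.

2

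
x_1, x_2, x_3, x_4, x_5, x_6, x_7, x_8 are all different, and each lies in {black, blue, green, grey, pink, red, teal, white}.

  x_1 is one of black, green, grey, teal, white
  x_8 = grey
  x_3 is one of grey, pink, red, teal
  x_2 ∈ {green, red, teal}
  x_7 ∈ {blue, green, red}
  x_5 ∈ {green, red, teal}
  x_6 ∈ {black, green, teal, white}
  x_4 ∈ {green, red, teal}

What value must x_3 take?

x_8 must be grey (only option left). Eliminate grey elsewhere: x_1, x_3.
The 7 still-open variables together cover exactly {black, blue, green, pink, red, teal, white} — 7 values for 7 variables — and blue appears only in x_7's list, so x_7 = blue.
Among the 6 still-open variables, pink fits only x_3 (and all 6 values in {black, green, pink, red, teal, white} must be used), so x_3 = pink.

pink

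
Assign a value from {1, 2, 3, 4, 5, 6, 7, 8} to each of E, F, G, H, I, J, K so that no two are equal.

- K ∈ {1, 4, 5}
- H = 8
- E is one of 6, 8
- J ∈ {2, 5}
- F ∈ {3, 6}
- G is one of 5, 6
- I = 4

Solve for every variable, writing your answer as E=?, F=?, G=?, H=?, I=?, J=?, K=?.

E=6, F=3, G=5, H=8, I=4, J=2, K=1

H's domain is down to {8}, so H = 8. Strike 8 from E.
That leaves I = 4. So K can't be 4.
E has just one choice, so E = 6. So F, G can't be 6.
F must be 3 (only option left).
That leaves G = 5. So J, K can't be 5.
J's domain is down to {2}, so J = 2.
That leaves K = 1.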